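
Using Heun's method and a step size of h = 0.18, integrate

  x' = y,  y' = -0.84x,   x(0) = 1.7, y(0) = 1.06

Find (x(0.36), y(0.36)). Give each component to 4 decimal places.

1.9842, 0.4954

Heun on (x,y): k1 = f(s_n, state_n); k2 = f(s_n + h, state_n + h·k1); state_{n+1} = state_n + (h/2)·(k1 + k2).
0.000000: (1.700000, 1.060000)
  k1 = (1.060000, -1.428000)
  predictor → (1.890800, 0.802960)
  k2 = (0.802960, -1.588272)
  → (1.867666, 0.788536)
0.180000: (1.867666, 0.788536)
  k1 = (0.788536, -1.568840)
  predictor → (2.009603, 0.506144)
  k2 = (0.506144, -1.688066)
  → (1.984188, 0.495414)
(x(0.36), y(0.36)) ≈ (1.9842, 0.4954)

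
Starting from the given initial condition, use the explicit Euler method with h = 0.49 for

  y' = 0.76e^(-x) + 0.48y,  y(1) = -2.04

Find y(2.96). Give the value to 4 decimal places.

-4.2675

Euler: y_{n+1} = y_n + h·f(x_n, y_n).
x=1.000000, y=-2.040000: f=-0.699612 → y ← -2.040000 + 0.49·(-0.699612) = -2.382810
x=1.490000, y=-2.382810: f=-0.972465 → y ← -2.382810 + 0.49·(-0.972465) = -2.859318
x=1.980000, y=-2.859318: f=-1.267540 → y ← -2.859318 + 0.49·(-1.267540) = -3.480412
x=2.470000, y=-3.480412: f=-1.606313 → y ← -3.480412 + 0.49·(-1.606313) = -4.267506
y(2.96) ≈ -4.2675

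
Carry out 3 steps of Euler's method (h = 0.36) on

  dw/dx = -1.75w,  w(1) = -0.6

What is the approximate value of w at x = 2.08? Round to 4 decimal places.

-0.0304

Euler: w_{n+1} = w_n + h·f(x_n, w_n).
x=1.000000, w=-0.600000: f=1.050000 → w ← -0.600000 + 0.36·1.050000 = -0.222000
x=1.360000, w=-0.222000: f=0.388500 → w ← -0.222000 + 0.36·0.388500 = -0.082140
x=1.720000, w=-0.082140: f=0.143745 → w ← -0.082140 + 0.36·0.143745 = -0.030392
w(2.08) ≈ -0.0304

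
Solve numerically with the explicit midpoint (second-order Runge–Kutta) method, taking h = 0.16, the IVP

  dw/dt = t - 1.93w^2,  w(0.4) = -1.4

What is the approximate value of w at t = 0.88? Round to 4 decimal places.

-23.8086

Midpoint: k1 = f(t_n, w_n); k2 = f(t_n + h/2, w_n + (h/2)·k1); w_{n+1} = w_n + h·k2.
t=0.400000, w=-1.400000:
  k1 = f(0.400000, -1.400000) = -3.382800
  k2 = f(0.480000, -1.670624) = -4.906600
  w ← -1.400000 + 0.16·(-4.906600) = -2.185056
t=0.560000, w=-2.185056:
  k1 = f(0.560000, -2.185056) = -8.654727
  k2 = f(0.640000, -2.877434) = -15.339681
  w ← -2.185056 + 0.16·(-15.339681) = -4.639405
t=0.720000, w=-4.639405:
  k1 = f(0.720000, -4.639405) = -40.821472
  k2 = f(0.800000, -7.905123) = -119.807562
  w ← -4.639405 + 0.16·(-119.807562) = -23.808615
w(0.88) ≈ -23.8086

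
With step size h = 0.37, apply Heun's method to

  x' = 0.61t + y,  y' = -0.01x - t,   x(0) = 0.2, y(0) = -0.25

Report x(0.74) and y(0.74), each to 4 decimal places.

Heun on (x,y): k1 = f(t_n, state_n); k2 = f(t_n + h, state_n + h·k1); state_{n+1} = state_n + (h/2)·(k1 + k2).
0.000000: (0.200000, -0.250000)
  k1 = (-0.250000, -0.002000)
  predictor → (0.107500, -0.250740)
  k2 = (-0.025040, -0.371075)
  → (0.149118, -0.319019)
0.370000: (0.149118, -0.319019)
  k1 = (-0.093319, -0.371491)
  predictor → (0.114590, -0.456471)
  k2 = (-0.005071, -0.741146)
  → (0.130916, -0.524857)
(x(0.74), y(0.74)) ≈ (0.1309, -0.5249)

0.1309, -0.5249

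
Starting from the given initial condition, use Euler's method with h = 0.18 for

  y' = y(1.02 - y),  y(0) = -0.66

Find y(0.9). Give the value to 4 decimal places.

-3.7842

Euler: y_{n+1} = y_n + h·f(t_n, y_n).
t=0.000000, y=-0.660000: f=-1.108800 → y ← -0.660000 + 0.18·(-1.108800) = -0.859584
t=0.180000, y=-0.859584: f=-1.615660 → y ← -0.859584 + 0.18·(-1.615660) = -1.150403
t=0.360000, y=-1.150403: f=-2.496838 → y ← -1.150403 + 0.18·(-2.496838) = -1.599834
t=0.540000, y=-1.599834: f=-4.191298 → y ← -1.599834 + 0.18·(-4.191298) = -2.354267
t=0.720000, y=-2.354267: f=-7.943927 → y ← -2.354267 + 0.18·(-7.943927) = -3.784174
y(0.9) ≈ -3.7842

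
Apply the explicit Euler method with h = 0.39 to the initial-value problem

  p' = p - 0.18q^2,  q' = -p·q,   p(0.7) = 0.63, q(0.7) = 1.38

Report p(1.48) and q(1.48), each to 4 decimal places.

Euler on (p,q): p_{n+1} = p_n + h·p', q_{n+1} = q_n + h·q'.
0.700000: (0.630000, 1.380000); f=(0.287208, -0.869400) → (0.742011, 1.040934)
1.090000: (0.742011, 1.040934); f=(0.546973, -0.772385) → (0.955331, 0.739704)
(p(1.48), q(1.48)) ≈ (0.9553, 0.7397)

0.9553, 0.7397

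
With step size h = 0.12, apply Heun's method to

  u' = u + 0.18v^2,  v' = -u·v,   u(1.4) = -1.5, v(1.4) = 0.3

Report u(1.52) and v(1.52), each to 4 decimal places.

Heun on (u,v): k1 = f(t_n, state_n); k2 = f(t_n + h, state_n + h·k1); state_{n+1} = state_n + (h/2)·(k1 + k2).
1.400000: (-1.500000, 0.300000)
  k1 = (-1.483800, 0.450000)
  predictor → (-1.678056, 0.354000)
  k2 = (-1.655499, 0.594032)
  → (-1.688358, 0.362642)
(u(1.52), v(1.52)) ≈ (-1.6884, 0.3626)

-1.6884, 0.3626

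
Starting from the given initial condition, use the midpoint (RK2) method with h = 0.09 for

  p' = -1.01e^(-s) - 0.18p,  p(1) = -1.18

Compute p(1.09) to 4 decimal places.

Midpoint: k1 = f(s_n, p_n); k2 = f(s_n + h/2, p_n + (h/2)·k1); p_{n+1} = p_n + h·k2.
s=1.000000, p=-1.180000:
  k1 = f(1.000000, -1.180000) = -0.159158
  k2 = f(1.045000, -1.187162) = -0.141520
  p ← -1.180000 + 0.09·(-0.141520) = -1.192737
p(1.09) ≈ -1.1927

-1.1927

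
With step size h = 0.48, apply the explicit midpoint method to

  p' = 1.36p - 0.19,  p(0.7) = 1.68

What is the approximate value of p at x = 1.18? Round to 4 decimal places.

Midpoint: k1 = f(x_n, p_n); k2 = f(x_n + h/2, p_n + (h/2)·k1); p_{n+1} = p_n + h·k2.
x=0.700000, p=1.680000:
  k1 = f(0.700000, 1.680000) = 2.094800
  k2 = f(0.940000, 2.182752) = 2.778543
  p ← 1.680000 + 0.48·2.778543 = 3.013701
p(1.18) ≈ 3.0137

3.0137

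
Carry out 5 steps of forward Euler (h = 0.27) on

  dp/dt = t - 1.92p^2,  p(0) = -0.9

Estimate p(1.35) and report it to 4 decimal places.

Euler: p_{n+1} = p_n + h·f(t_n, p_n).
t=0.000000, p=-0.900000: f=-1.555200 → p ← -0.900000 + 0.27·(-1.555200) = -1.319904
t=0.270000, p=-1.319904: f=-3.074921 → p ← -1.319904 + 0.27·(-3.074921) = -2.150133
t=0.540000, p=-2.150133: f=-8.336296 → p ← -2.150133 + 0.27·(-8.336296) = -4.400933
t=0.810000, p=-4.400933: f=-36.376962 → p ← -4.400933 + 0.27·(-36.376962) = -14.222712
t=1.080000, p=-14.222712: f=-387.308257 → p ← -14.222712 + 0.27·(-387.308257) = -118.795942
p(1.35) ≈ -118.7959

-118.7959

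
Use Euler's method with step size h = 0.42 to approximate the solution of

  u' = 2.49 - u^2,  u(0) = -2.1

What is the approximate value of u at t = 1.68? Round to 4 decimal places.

Euler: u_{n+1} = u_n + h·f(t_n, u_n).
t=0.000000, u=-2.100000: f=-1.920000 → u ← -2.100000 + 0.42·(-1.920000) = -2.906400
t=0.420000, u=-2.906400: f=-5.957161 → u ← -2.906400 + 0.42·(-5.957161) = -5.408408
t=0.840000, u=-5.408408: f=-26.760873 → u ← -5.408408 + 0.42·(-26.760873) = -16.647974
t=1.260000, u=-16.647974: f=-274.665044 → u ← -16.647974 + 0.42·(-274.665044) = -132.007293
u(1.68) ≈ -132.0073

-132.0073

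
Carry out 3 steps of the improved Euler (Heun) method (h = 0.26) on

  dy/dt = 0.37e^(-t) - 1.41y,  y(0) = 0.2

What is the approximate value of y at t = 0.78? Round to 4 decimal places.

Heun: k1 = f(t_n, y_n); k2 = f(t_n + h, y_n + h·k1); y_{n+1} = y_n + (h/2)·(k1 + k2).
t=0.000000, y=0.200000:
  k1 = f(0.000000, 0.200000) = 0.088000
  k2 = f(0.260000, 0.222880) = -0.028972
  y ← 0.200000 + (0.26/2)·(0.088000 + (-0.028972)) = 0.207674
t=0.260000, y=0.207674:
  k1 = f(0.260000, 0.207674) = -0.007531
  k2 = f(0.520000, 0.205716) = -0.070086
  y ← 0.207674 + (0.26/2)·(-0.007531 + (-0.070086)) = 0.197583
t=0.520000, y=0.197583:
  k1 = f(0.520000, 0.197583) = -0.058620
  k2 = f(0.780000, 0.182342) = -0.087492
  y ← 0.197583 + (0.26/2)·(-0.058620 + (-0.087492)) = 0.178589
y(0.78) ≈ 0.1786

0.1786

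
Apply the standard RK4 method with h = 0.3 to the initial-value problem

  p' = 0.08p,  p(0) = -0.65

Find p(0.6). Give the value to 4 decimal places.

RK4: k1 = f(x_n, p_n); k2 = f(x_n + h/2, p_n + (h/2)·k1); k3 = f(x_n + h/2, p_n + (h/2)·k2); k4 = f(x_n + h, p_n + h·k3); p_{n+1} = p_n + (h/6)·(k1 + 2k2 + 2k3 + k4).
x=0.000000, p=-0.650000:
  k1 = f(0.000000, -0.650000) = -0.052000
  k2 = f(0.150000, -0.657800) = -0.052624
  k3 = f(0.150000, -0.657894) = -0.052631
  k4 = f(0.300000, -0.665789) = -0.053263
  p ← -0.650000 + (0.3/6)·(k1 + 2k2 + 2k3 + k4) = -0.665789
x=0.300000, p=-0.665789:
  k1 = f(0.300000, -0.665789) = -0.053263
  k2 = f(0.450000, -0.673778) = -0.053902
  k3 = f(0.450000, -0.673874) = -0.053910
  k4 = f(0.600000, -0.681962) = -0.054557
  p ← -0.665789 + (0.3/6)·(k1 + 2k2 + 2k3 + k4) = -0.681961
p(0.6) ≈ -0.6820

-0.6820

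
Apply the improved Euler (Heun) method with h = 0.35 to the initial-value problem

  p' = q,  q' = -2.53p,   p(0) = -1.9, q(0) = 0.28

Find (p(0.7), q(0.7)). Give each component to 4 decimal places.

-0.6023, 2.9566

Heun on (p,q): k1 = f(x_n, state_n); k2 = f(x_n + h, state_n + h·k1); state_{n+1} = state_n + (h/2)·(k1 + k2).
0.000000: (-1.900000, 0.280000)
  k1 = (0.280000, 4.807000)
  predictor → (-1.802000, 1.962450)
  k2 = (1.962450, 4.559060)
  → (-1.507571, 1.919060)
0.350000: (-1.507571, 1.919060)
  k1 = (1.919060, 3.814155)
  predictor → (-0.835900, 3.254015)
  k2 = (3.254015, 2.114827)
  → (-0.602283, 2.956632)
(p(0.7), q(0.7)) ≈ (-0.6023, 2.9566)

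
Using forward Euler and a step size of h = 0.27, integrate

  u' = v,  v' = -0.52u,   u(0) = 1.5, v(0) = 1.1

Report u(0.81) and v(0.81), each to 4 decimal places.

Euler on (u,v): u_{n+1} = u_n + h·u', v_{n+1} = v_n + h·v'.
0.000000: (1.500000, 1.100000); f=(1.100000, -0.780000) → (1.797000, 0.889400)
0.270000: (1.797000, 0.889400); f=(0.889400, -0.934440) → (2.037138, 0.637101)
0.540000: (2.037138, 0.637101); f=(0.637101, -1.059312) → (2.209155, 0.351087)
(u(0.81), v(0.81)) ≈ (2.2092, 0.3511)

2.2092, 0.3511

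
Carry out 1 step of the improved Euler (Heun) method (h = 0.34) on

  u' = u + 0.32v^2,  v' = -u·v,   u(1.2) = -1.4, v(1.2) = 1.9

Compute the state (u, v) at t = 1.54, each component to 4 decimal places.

-1.2659, 3.0593

Heun on (u,v): k1 = f(t_n, state_n); k2 = f(t_n + h, state_n + h·k1); state_{n+1} = state_n + (h/2)·(k1 + k2).
1.200000: (-1.400000, 1.900000)
  k1 = (-0.244800, 2.660000)
  predictor → (-1.483232, 2.804400)
  k2 = (1.033459, 4.159576)
  → (-1.265928, 3.059328)
(u(1.54), v(1.54)) ≈ (-1.2659, 3.0593)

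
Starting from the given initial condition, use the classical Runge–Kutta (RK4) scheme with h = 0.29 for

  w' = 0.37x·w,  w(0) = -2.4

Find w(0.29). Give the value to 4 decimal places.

-2.4376

RK4: k1 = f(x_n, w_n); k2 = f(x_n + h/2, w_n + (h/2)·k1); k3 = f(x_n + h/2, w_n + (h/2)·k2); k4 = f(x_n + h, w_n + h·k3); w_{n+1} = w_n + (h/6)·(k1 + 2k2 + 2k3 + k4).
x=0.000000, w=-2.400000:
  k1 = f(0.000000, -2.400000) = 0.000000
  k2 = f(0.145000, -2.400000) = -0.128760
  k3 = f(0.145000, -2.418670) = -0.129762
  k4 = f(0.290000, -2.437631) = -0.261558
  w ← -2.400000 + (0.29/6)·(k1 + 2k2 + 2k3 + k4) = -2.437632
w(0.29) ≈ -2.4376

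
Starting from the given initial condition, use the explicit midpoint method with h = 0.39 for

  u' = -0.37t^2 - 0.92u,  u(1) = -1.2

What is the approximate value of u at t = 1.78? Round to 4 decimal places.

-1.0370

Midpoint: k1 = f(t_n, u_n); k2 = f(t_n + h/2, u_n + (h/2)·k1); u_{n+1} = u_n + h·k2.
t=1.000000, u=-1.200000:
  k1 = f(1.000000, -1.200000) = 0.734000
  k2 = f(1.195000, -1.056870) = 0.443951
  u ← -1.200000 + 0.39·0.443951 = -1.026859
t=1.390000, u=-1.026859:
  k1 = f(1.390000, -1.026859) = 0.229833
  k2 = f(1.585000, -0.982042) = -0.026045
  u ← -1.026859 + 0.39·(-0.026045) = -1.037017
u(1.78) ≈ -1.0370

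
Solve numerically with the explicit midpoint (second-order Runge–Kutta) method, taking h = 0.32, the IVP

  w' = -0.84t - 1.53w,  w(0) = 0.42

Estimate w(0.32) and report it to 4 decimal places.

0.2217

Midpoint: k1 = f(t_n, w_n); k2 = f(t_n + h/2, w_n + (h/2)·k1); w_{n+1} = w_n + h·k2.
t=0.000000, w=0.420000:
  k1 = f(0.000000, 0.420000) = -0.642600
  k2 = f(0.160000, 0.317184) = -0.619692
  w ← 0.420000 + 0.32·(-0.619692) = 0.221699
w(0.32) ≈ 0.2217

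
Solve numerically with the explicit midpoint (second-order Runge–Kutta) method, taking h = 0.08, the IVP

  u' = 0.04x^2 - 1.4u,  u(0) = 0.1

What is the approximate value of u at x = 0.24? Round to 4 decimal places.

Midpoint: k1 = f(x_n, u_n); k2 = f(x_n + h/2, u_n + (h/2)·k1); u_{n+1} = u_n + h·k2.
x=0.000000, u=0.100000:
  k1 = f(0.000000, 0.100000) = -0.140000
  k2 = f(0.040000, 0.094400) = -0.132096
  u ← 0.100000 + 0.08·(-0.132096) = 0.089432
x=0.080000, u=0.089432:
  k1 = f(0.080000, 0.089432) = -0.124949
  k2 = f(0.120000, 0.084434) = -0.117632
  u ← 0.089432 + 0.08·(-0.117632) = 0.080022
x=0.160000, u=0.080022:
  k1 = f(0.160000, 0.080022) = -0.111006
  k2 = f(0.200000, 0.075581) = -0.104214
  u ← 0.080022 + 0.08·(-0.104214) = 0.071685
u(0.24) ≈ 0.0717

0.0717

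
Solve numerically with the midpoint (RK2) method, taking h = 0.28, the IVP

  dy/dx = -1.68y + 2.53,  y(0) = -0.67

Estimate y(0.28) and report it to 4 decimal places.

Midpoint: k1 = f(x_n, y_n); k2 = f(x_n + h/2, y_n + (h/2)·k1); y_{n+1} = y_n + h·k2.
x=0.000000, y=-0.670000:
  k1 = f(0.000000, -0.670000) = 3.655600
  k2 = f(0.140000, -0.158216) = 2.795803
  y ← -0.670000 + 0.28·2.795803 = 0.112825
y(0.28) ≈ 0.1128

0.1128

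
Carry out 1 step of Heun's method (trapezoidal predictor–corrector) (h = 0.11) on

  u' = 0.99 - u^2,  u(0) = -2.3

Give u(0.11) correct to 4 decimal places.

Heun: k1 = f(s_n, u_n); k2 = f(s_n + h, u_n + h·k1); u_{n+1} = u_n + (h/2)·(k1 + k2).
s=0.000000, u=-2.300000:
  k1 = f(0.000000, -2.300000) = -4.300000
  k2 = f(0.110000, -2.773000) = -6.699529
  u ← -2.300000 + (0.11/2)·(-4.300000 + (-6.699529)) = -2.904974
u(0.11) ≈ -2.9050

-2.9050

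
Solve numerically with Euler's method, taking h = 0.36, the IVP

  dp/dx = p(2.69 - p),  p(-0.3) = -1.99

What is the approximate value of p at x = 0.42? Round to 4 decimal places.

-20.7929

Euler: p_{n+1} = p_n + h·f(x_n, p_n).
x=-0.300000, p=-1.990000: f=-9.313200 → p ← -1.990000 + 0.36·(-9.313200) = -5.342752
x=0.060000, p=-5.342752: f=-42.917002 → p ← -5.342752 + 0.36·(-42.917002) = -20.792873
p(0.42) ≈ -20.7929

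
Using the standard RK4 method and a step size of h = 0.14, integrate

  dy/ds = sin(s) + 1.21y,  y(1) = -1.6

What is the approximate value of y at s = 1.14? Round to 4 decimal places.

RK4: k1 = f(s_n, y_n); k2 = f(s_n + h/2, y_n + (h/2)·k1); k3 = f(s_n + h/2, y_n + (h/2)·k2); k4 = f(s_n + h, y_n + h·k3); y_{n+1} = y_n + (h/6)·(k1 + 2k2 + 2k3 + k4).
s=1.000000, y=-1.600000:
  k1 = f(1.000000, -1.600000) = -1.094529
  k2 = f(1.070000, -1.676617) = -1.151506
  k3 = f(1.070000, -1.680605) = -1.156332
  k4 = f(1.140000, -1.761886) = -1.223249
  y ← -1.600000 + (0.14/6)·(k1 + 2k2 + 2k3 + k4) = -1.761781
y(1.14) ≈ -1.7618

-1.7618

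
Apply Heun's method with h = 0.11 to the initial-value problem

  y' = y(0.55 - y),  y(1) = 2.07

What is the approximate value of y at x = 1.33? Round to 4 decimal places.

1.4249

Heun: k1 = f(x_n, y_n); k2 = f(x_n + h, y_n + h·k1); y_{n+1} = y_n + (h/2)·(k1 + k2).
x=1.000000, y=2.070000:
  k1 = f(1.000000, 2.070000) = -3.146400
  k2 = f(1.110000, 1.723896) = -2.023675
  y ← 2.070000 + (0.11/2)·(-3.146400 + (-2.023675)) = 1.785646
x=1.110000, y=1.785646:
  k1 = f(1.110000, 1.785646) = -2.206426
  k2 = f(1.220000, 1.542939) = -1.532044
  y ← 1.785646 + (0.11/2)·(-2.206426 + (-1.532044)) = 1.580030
x=1.220000, y=1.580030:
  k1 = f(1.220000, 1.580030) = -1.627478
  k2 = f(1.330000, 1.401007) = -1.192268
  y ← 1.580030 + (0.11/2)·(-1.627478 + (-1.192268)) = 1.424944
y(1.33) ≈ 1.4249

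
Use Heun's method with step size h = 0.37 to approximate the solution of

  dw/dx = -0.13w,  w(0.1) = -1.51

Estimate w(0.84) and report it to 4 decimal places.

-1.3716

Heun: k1 = f(x_n, w_n); k2 = f(x_n + h, w_n + h·k1); w_{n+1} = w_n + (h/2)·(k1 + k2).
x=0.100000, w=-1.510000:
  k1 = f(0.100000, -1.510000) = 0.196300
  k2 = f(0.470000, -1.437369) = 0.186858
  w ← -1.510000 + (0.37/2)·(0.196300 + 0.186858) = -1.439116
x=0.470000, w=-1.439116:
  k1 = f(0.470000, -1.439116) = 0.187085
  k2 = f(0.840000, -1.369894) = 0.178086
  w ← -1.439116 + (0.37/2)·(0.187085 + 0.178086) = -1.371559
w(0.84) ≈ -1.3716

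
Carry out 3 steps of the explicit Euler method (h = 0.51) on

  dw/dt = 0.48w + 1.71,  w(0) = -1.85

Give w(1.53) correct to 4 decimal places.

-0.2593

Euler: w_{n+1} = w_n + h·f(t_n, w_n).
t=0.000000, w=-1.850000: f=0.822000 → w ← -1.850000 + 0.51·0.822000 = -1.430780
t=0.510000, w=-1.430780: f=1.023226 → w ← -1.430780 + 0.51·1.023226 = -0.908935
t=1.020000, w=-0.908935: f=1.273711 → w ← -0.908935 + 0.51·1.273711 = -0.259342
w(1.53) ≈ -0.2593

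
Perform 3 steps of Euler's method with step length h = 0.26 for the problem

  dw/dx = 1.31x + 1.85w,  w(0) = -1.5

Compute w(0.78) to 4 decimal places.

Euler: w_{n+1} = w_n + h·f(x_n, w_n).
x=0.000000, w=-1.500000: f=-2.775000 → w ← -1.500000 + 0.26·(-2.775000) = -2.221500
x=0.260000, w=-2.221500: f=-3.769175 → w ← -2.221500 + 0.26·(-3.769175) = -3.201486
x=0.520000, w=-3.201486: f=-5.241548 → w ← -3.201486 + 0.26·(-5.241548) = -4.564288
w(0.78) ≈ -4.5643

-4.5643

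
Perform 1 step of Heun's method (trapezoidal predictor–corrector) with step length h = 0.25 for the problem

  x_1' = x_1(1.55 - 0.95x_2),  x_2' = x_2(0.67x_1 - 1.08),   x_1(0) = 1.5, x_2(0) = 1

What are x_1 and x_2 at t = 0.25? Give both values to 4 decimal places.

1.7457, 0.9999

Heun on (x_1,x_2): k1 = f(t_n, state_n); k2 = f(t_n + h, state_n + h·k1); state_{n+1} = state_n + (h/2)·(k1 + k2).
0.000000: (1.500000, 1.000000)
  k1 = (0.900000, -0.075000)
  predictor → (1.725000, 0.981250)
  k2 = (1.065727, 0.074330)
  → (1.745716, 0.999916)
(x_1(0.25), x_2(0.25)) ≈ (1.7457, 0.9999)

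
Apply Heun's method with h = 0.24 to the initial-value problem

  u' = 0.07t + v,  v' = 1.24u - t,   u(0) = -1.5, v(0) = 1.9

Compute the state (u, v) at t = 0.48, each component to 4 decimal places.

Heun on (u,v): k1 = f(t_n, state_n); k2 = f(t_n + h, state_n + h·k1); state_{n+1} = state_n + (h/2)·(k1 + k2).
0.000000: (-1.500000, 1.900000)
  k1 = (1.900000, -1.860000)
  predictor → (-1.044000, 1.453600)
  k2 = (1.470400, -1.534560)
  → (-1.095552, 1.492653)
0.240000: (-1.095552, 1.492653)
  k1 = (1.509453, -1.598484)
  predictor → (-0.733283, 1.109017)
  k2 = (1.142617, -1.389271)
  → (-0.777304, 1.134122)
(u(0.48), v(0.48)) ≈ (-0.7773, 1.1341)

-0.7773, 1.1341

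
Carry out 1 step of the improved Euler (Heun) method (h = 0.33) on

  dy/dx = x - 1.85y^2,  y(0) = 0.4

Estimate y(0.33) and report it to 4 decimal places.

0.3777

Heun: k1 = f(x_n, y_n); k2 = f(x_n + h, y_n + h·k1); y_{n+1} = y_n + (h/2)·(k1 + k2).
x=0.000000, y=0.400000:
  k1 = f(0.000000, 0.400000) = -0.296000
  k2 = f(0.330000, 0.302320) = 0.160915
  y ← 0.400000 + (0.33/2)·(-0.296000 + 0.160915) = 0.377711
y(0.33) ≈ 0.3777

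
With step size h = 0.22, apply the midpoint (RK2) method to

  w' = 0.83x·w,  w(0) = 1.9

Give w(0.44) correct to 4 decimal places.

Midpoint: k1 = f(x_n, w_n); k2 = f(x_n + h/2, w_n + (h/2)·k1); w_{n+1} = w_n + h·k2.
x=0.000000, w=1.900000:
  k1 = f(0.000000, 1.900000) = 0.000000
  k2 = f(0.110000, 1.900000) = 0.173470
  w ← 1.900000 + 0.22·0.173470 = 1.938163
x=0.220000, w=1.938163:
  k1 = f(0.220000, 1.938163) = 0.353909
  k2 = f(0.330000, 1.977093) = 0.541526
  w ← 1.938163 + 0.22·0.541526 = 2.057299
w(0.44) ≈ 2.0573

2.0573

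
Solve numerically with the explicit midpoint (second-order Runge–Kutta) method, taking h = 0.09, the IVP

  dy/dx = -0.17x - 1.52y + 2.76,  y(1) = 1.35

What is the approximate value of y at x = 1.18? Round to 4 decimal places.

Midpoint: k1 = f(x_n, y_n); k2 = f(x_n + h/2, y_n + (h/2)·k1); y_{n+1} = y_n + h·k2.
x=1.000000, y=1.350000:
  k1 = f(1.000000, 1.350000) = 0.538000
  k2 = f(1.045000, 1.374210) = 0.493551
  y ← 1.350000 + 0.09·0.493551 = 1.394420
x=1.090000, y=1.394420:
  k1 = f(1.090000, 1.394420) = 0.455182
  k2 = f(1.135000, 1.414903) = 0.416398
  y ← 1.394420 + 0.09·0.416398 = 1.431895
y(1.18) ≈ 1.4319

1.4319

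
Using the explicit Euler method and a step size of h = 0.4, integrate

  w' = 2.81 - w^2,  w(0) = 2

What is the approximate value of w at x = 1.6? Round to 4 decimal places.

Euler: w_{n+1} = w_n + h·f(x_n, w_n).
x=0.000000, w=2.000000: f=-1.190000 → w ← 2.000000 + 0.4·(-1.190000) = 1.524000
x=0.400000, w=1.524000: f=0.487424 → w ← 1.524000 + 0.4·0.487424 = 1.718970
x=0.800000, w=1.718970: f=-0.144856 → w ← 1.718970 + 0.4·(-0.144856) = 1.661027
x=1.200000, w=1.661027: f=0.050989 → w ← 1.661027 + 0.4·0.050989 = 1.681423
w(1.6) ≈ 1.6814

1.6814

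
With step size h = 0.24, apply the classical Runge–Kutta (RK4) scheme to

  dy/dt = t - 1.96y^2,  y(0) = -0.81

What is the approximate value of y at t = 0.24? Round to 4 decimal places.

RK4: k1 = f(t_n, y_n); k2 = f(t_n + h/2, y_n + (h/2)·k1); k3 = f(t_n + h/2, y_n + (h/2)·k2); k4 = f(t_n + h, y_n + h·k3); y_{n+1} = y_n + (h/6)·(k1 + 2k2 + 2k3 + k4).
t=0.000000, y=-0.810000:
  k1 = f(0.000000, -0.810000) = -1.285956
  k2 = f(0.120000, -0.964315) = -1.702610
  k3 = f(0.120000, -1.014313) = -1.896509
  k4 = f(0.240000, -1.265162) = -2.897245
  y ← -0.810000 + (0.24/6)·(k1 + 2k2 + 2k3 + k4) = -1.265258
y(0.24) ≈ -1.2653

-1.2653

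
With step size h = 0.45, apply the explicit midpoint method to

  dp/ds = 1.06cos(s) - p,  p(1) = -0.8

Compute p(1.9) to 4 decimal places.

Midpoint: k1 = f(s_n, p_n); k2 = f(s_n + h/2, p_n + (h/2)·k1); p_{n+1} = p_n + h·k2.
s=1.000000, p=-0.800000:
  k1 = f(1.000000, -0.800000) = 1.372720
  k2 = f(1.225000, -0.491138) = 0.850421
  p ← -0.800000 + 0.45·0.850421 = -0.417311
s=1.450000, p=-0.417311:
  k1 = f(1.450000, -0.417311) = 0.545044
  k2 = f(1.675000, -0.294676) = 0.184420
  p ← -0.417311 + 0.45·0.184420 = -0.334322
p(1.9) ≈ -0.3343

-0.3343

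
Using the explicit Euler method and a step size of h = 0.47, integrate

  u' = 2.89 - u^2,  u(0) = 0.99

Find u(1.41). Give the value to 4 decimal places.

Euler: u_{n+1} = u_n + h·f(s_n, u_n).
s=0.000000, u=0.990000: f=1.909900 → u ← 0.990000 + 0.47·1.909900 = 1.887653
s=0.470000, u=1.887653: f=-0.673234 → u ← 1.887653 + 0.47·(-0.673234) = 1.571233
s=0.940000, u=1.571233: f=0.421227 → u ← 1.571233 + 0.47·0.421227 = 1.769210
u(1.41) ≈ 1.7692

1.7692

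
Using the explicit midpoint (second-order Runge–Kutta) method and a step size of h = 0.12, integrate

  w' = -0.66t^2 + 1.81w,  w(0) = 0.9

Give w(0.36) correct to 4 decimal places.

1.7078

Midpoint: k1 = f(t_n, w_n); k2 = f(t_n + h/2, w_n + (h/2)·k1); w_{n+1} = w_n + h·k2.
t=0.000000, w=0.900000:
  k1 = f(0.000000, 0.900000) = 1.629000
  k2 = f(0.060000, 0.997740) = 1.803533
  w ← 0.900000 + 0.12·1.803533 = 1.116424
t=0.120000, w=1.116424:
  k1 = f(0.120000, 1.116424) = 2.011223
  k2 = f(0.180000, 1.237097) = 2.217762
  w ← 1.116424 + 0.12·2.217762 = 1.382555
t=0.240000, w=1.382555:
  k1 = f(0.240000, 1.382555) = 2.464409
  k2 = f(0.300000, 1.530420) = 2.710660
  w ← 1.382555 + 0.12·2.710660 = 1.707835
w(0.36) ≈ 1.7078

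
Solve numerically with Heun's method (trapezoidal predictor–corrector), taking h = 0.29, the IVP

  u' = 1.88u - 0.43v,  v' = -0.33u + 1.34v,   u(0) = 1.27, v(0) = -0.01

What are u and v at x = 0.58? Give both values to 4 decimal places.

Heun on (u,v): k1 = f(x_n, state_n); k2 = f(x_n + h, state_n + h·k1); state_{n+1} = state_n + (h/2)·(k1 + k2).
0.000000: (1.270000, -0.010000)
  k1 = (2.391900, -0.432500)
  predictor → (1.963651, -0.135425)
  k2 = (3.749897, -0.829474)
  → (2.160561, -0.192986)
0.290000: (2.160561, -0.192986)
  k1 = (4.144838, -0.971587)
  predictor → (3.362563, -0.474746)
  k2 = (6.525760, -1.745806)
  → (3.707797, -0.587008)
(u(0.58), v(0.58)) ≈ (3.7078, -0.5870)

3.7078, -0.5870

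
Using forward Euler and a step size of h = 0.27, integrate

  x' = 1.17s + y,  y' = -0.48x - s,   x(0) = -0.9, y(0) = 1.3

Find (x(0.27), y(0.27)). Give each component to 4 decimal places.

Euler on (x,y): x_{n+1} = x_n + h·x', y_{n+1} = y_n + h·y'.
0.000000: (-0.900000, 1.300000); f=(1.300000, 0.432000) → (-0.549000, 1.416640)
(x(0.27), y(0.27)) ≈ (-0.5490, 1.4166)

-0.5490, 1.4166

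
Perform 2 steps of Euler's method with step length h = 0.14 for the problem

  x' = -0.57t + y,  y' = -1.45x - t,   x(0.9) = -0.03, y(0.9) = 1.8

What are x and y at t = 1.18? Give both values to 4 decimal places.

0.3024, 1.5040

Euler on (x,y): x_{n+1} = x_n + h·x', y_{n+1} = y_n + h·y'.
0.900000: (-0.030000, 1.800000); f=(1.287000, -0.856500) → (0.150180, 1.680090)
1.040000: (0.150180, 1.680090); f=(1.087290, -1.257761) → (0.302401, 1.504003)
(x(1.18), y(1.18)) ≈ (0.3024, 1.5040)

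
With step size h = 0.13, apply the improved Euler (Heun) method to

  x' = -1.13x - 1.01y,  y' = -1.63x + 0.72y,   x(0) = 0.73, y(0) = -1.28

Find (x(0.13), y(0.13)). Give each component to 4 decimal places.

Heun on (x,y): k1 = f(t_n, state_n); k2 = f(t_n + h, state_n + h·k1); state_{n+1} = state_n + (h/2)·(k1 + k2).
0.000000: (0.730000, -1.280000)
  k1 = (0.467900, -2.111500)
  predictor → (0.790827, -1.554495)
  k2 = (0.676405, -2.408284)
  → (0.804380, -1.573786)
(x(0.13), y(0.13)) ≈ (0.8044, -1.5738)

0.8044, -1.5738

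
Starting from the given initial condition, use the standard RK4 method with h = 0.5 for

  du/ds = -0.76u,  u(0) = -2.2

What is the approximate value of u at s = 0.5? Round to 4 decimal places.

RK4: k1 = f(s_n, u_n); k2 = f(s_n + h/2, u_n + (h/2)·k1); k3 = f(s_n + h/2, u_n + (h/2)·k2); k4 = f(s_n + h, u_n + h·k3); u_{n+1} = u_n + (h/6)·(k1 + 2k2 + 2k3 + k4).
s=0.000000, u=-2.200000:
  k1 = f(0.000000, -2.200000) = 1.672000
  k2 = f(0.250000, -1.782000) = 1.354320
  k3 = f(0.250000, -1.861420) = 1.414679
  k4 = f(0.500000, -1.492660) = 1.134422
  u ← -2.200000 + (0.5/6)·(k1 + 2k2 + 2k3 + k4) = -1.504632
u(0.5) ≈ -1.5046

-1.5046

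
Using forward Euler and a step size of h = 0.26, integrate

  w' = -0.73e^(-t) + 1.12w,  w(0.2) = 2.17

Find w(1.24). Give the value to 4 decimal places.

Euler: w_{n+1} = w_n + h·f(t_n, w_n).
t=0.200000, w=2.170000: f=1.832727 → w ← 2.170000 + 0.26·1.832727 = 2.646509
t=0.460000, w=2.646509: f=2.503253 → w ← 2.646509 + 0.26·2.503253 = 3.297355
t=0.720000, w=3.297355: f=3.337708 → w ← 3.297355 + 0.26·3.337708 = 4.165159
t=0.980000, w=4.165159: f=4.391001 → w ← 4.165159 + 0.26·4.391001 = 5.306819
w(1.24) ≈ 5.3068

5.3068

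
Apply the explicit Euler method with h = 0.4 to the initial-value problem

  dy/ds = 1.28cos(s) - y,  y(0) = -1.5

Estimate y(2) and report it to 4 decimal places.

Euler: y_{n+1} = y_n + h·f(s_n, y_n).
s=0.000000, y=-1.500000: f=2.780000 → y ← -1.500000 + 0.4·2.780000 = -0.388000
s=0.400000, y=-0.388000: f=1.566958 → y ← -0.388000 + 0.4·1.566958 = 0.238783
s=0.800000, y=0.238783: f=0.653001 → y ← 0.238783 + 0.4·0.653001 = 0.499984
s=1.200000, y=0.499984: f=-0.036166 → y ← 0.499984 + 0.4·(-0.036166) = 0.485517
s=1.600000, y=0.485517: f=-0.522893 → y ← 0.485517 + 0.4·(-0.522893) = 0.276360
y(2) ≈ 0.2764

0.2764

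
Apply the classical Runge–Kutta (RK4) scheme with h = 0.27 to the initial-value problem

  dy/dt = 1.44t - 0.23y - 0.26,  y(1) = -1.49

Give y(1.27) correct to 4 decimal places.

-1.0400

RK4: k1 = f(t_n, y_n); k2 = f(t_n + h/2, y_n + (h/2)·k1); k3 = f(t_n + h/2, y_n + (h/2)·k2); k4 = f(t_n + h, y_n + h·k3); y_{n+1} = y_n + (h/6)·(k1 + 2k2 + 2k3 + k4).
t=1.000000, y=-1.490000:
  k1 = f(1.000000, -1.490000) = 1.522700
  k2 = f(1.135000, -1.284436) = 1.669820
  k3 = f(1.135000, -1.264574) = 1.665252
  k4 = f(1.270000, -1.040382) = 1.808088
  y ← -1.490000 + (0.27/6)·(k1 + 2k2 + 2k3 + k4) = -1.039958
y(1.27) ≈ -1.0400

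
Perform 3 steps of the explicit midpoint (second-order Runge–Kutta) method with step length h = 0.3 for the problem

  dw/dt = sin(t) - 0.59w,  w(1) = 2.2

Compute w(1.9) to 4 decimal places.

Midpoint: k1 = f(t_n, w_n); k2 = f(t_n + h/2, w_n + (h/2)·k1); w_{n+1} = w_n + h·k2.
t=1.000000, w=2.200000:
  k1 = f(1.000000, 2.200000) = -0.456529
  k2 = f(1.150000, 2.131521) = -0.344833
  w ← 2.200000 + 0.3·(-0.344833) = 2.096550
t=1.300000, w=2.096550:
  k1 = f(1.300000, 2.096550) = -0.273406
  k2 = f(1.450000, 2.055539) = -0.220055
  w ← 2.096550 + 0.3·(-0.220055) = 2.030534
t=1.600000, w=2.030534:
  k1 = f(1.600000, 2.030534) = -0.198441
  k2 = f(1.750000, 2.000767) = -0.196467
  w ← 2.030534 + 0.3·(-0.196467) = 1.971593
w(1.9) ≈ 1.9716

1.9716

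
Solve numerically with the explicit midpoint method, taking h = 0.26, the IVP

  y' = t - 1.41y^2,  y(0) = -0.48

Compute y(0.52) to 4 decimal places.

Midpoint: k1 = f(t_n, y_n); k2 = f(t_n + h/2, y_n + (h/2)·k1); y_{n+1} = y_n + h·k2.
t=0.000000, y=-0.480000:
  k1 = f(0.000000, -0.480000) = -0.324864
  k2 = f(0.130000, -0.522232) = -0.254545
  y ← -0.480000 + 0.26·(-0.254545) = -0.546182
t=0.260000, y=-0.546182:
  k1 = f(0.260000, -0.546182) = -0.160623
  k2 = f(0.390000, -0.567063) = -0.063400
  y ← -0.546182 + 0.26·(-0.063400) = -0.562665
y(0.52) ≈ -0.5627

-0.5627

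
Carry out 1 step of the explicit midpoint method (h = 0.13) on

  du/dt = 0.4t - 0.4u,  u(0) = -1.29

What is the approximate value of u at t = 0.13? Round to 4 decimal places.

-1.2213

Midpoint: k1 = f(t_n, u_n); k2 = f(t_n + h/2, u_n + (h/2)·k1); u_{n+1} = u_n + h·k2.
t=0.000000, u=-1.290000:
  k1 = f(0.000000, -1.290000) = 0.516000
  k2 = f(0.065000, -1.256460) = 0.528584
  u ← -1.290000 + 0.13·0.528584 = -1.221284
u(0.13) ≈ -1.2213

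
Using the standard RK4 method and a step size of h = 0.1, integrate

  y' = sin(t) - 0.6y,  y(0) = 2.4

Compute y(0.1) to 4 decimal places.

RK4: k1 = f(t_n, y_n); k2 = f(t_n + h/2, y_n + (h/2)·k1); k3 = f(t_n + h/2, y_n + (h/2)·k2); k4 = f(t_n + h, y_n + h·k3); y_{n+1} = y_n + (h/6)·(k1 + 2k2 + 2k3 + k4).
t=0.000000, y=2.400000:
  k1 = f(0.000000, 2.400000) = -1.440000
  k2 = f(0.050000, 2.328000) = -1.346821
  k3 = f(0.050000, 2.332659) = -1.349616
  k4 = f(0.100000, 2.265038) = -1.259190
  y ← 2.400000 + (0.1/6)·(k1 + 2k2 + 2k3 + k4) = 2.265132
y(0.1) ≈ 2.2651

2.2651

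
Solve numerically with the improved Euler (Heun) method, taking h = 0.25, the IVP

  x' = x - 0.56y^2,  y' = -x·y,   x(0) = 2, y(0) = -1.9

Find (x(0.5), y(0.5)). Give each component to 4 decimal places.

2.6536, -0.6931

Heun on (x,y): k1 = f(t_n, state_n); k2 = f(t_n + h, state_n + h·k1); state_{n+1} = state_n + (h/2)·(k1 + k2).
0.000000: (2.000000, -1.900000)
  k1 = (-0.021600, 3.800000)
  predictor → (1.994600, -0.950000)
  k2 = (1.489200, 1.894870)
  → (2.183450, -1.188141)
0.250000: (2.183450, -1.188141)
  k1 = (1.392909, 2.594247)
  predictor → (2.531677, -0.539579)
  k2 = (2.368636, 1.366041)
  → (2.653643, -0.693105)
(x(0.5), y(0.5)) ≈ (2.6536, -0.6931)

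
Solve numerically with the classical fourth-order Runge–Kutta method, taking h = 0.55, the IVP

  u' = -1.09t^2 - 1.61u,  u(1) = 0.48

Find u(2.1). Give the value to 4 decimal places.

-1.6007

RK4: k1 = f(t_n, u_n); k2 = f(t_n + h/2, u_n + (h/2)·k1); k3 = f(t_n + h/2, u_n + (h/2)·k2); k4 = f(t_n + h, u_n + h·k3); u_{n+1} = u_n + (h/6)·(k1 + 2k2 + 2k3 + k4).
t=1.000000, u=0.480000:
  k1 = f(1.000000, 0.480000) = -1.862800
  k2 = f(1.275000, -0.032270) = -1.719977
  k3 = f(1.275000, 0.007006) = -1.783212
  k4 = f(1.550000, -0.500766) = -1.812491
  u ← 0.480000 + (0.55/6)·(k1 + 2k2 + 2k3 + k4) = -0.499153
t=1.550000, u=-0.499153:
  k1 = f(1.550000, -0.499153) = -1.815089
  k2 = f(1.825000, -0.998302) = -2.023115
  k3 = f(1.825000, -1.055509) = -1.931011
  k4 = f(2.100000, -1.561209) = -2.293353
  u ← -0.499153 + (0.55/6)·(k1 + 2k2 + 2k3 + k4) = -1.600683
u(2.1) ≈ -1.6007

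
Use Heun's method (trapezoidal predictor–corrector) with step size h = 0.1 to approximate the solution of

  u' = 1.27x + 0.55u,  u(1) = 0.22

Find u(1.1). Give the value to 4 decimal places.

Heun: k1 = f(x_n, u_n); k2 = f(x_n + h, u_n + h·k1); u_{n+1} = u_n + (h/2)·(k1 + k2).
x=1.000000, u=0.220000:
  k1 = f(1.000000, 0.220000) = 1.391000
  k2 = f(1.100000, 0.359100) = 1.594505
  u ← 0.220000 + (0.1/2)·(1.391000 + 1.594505) = 0.369275
u(1.1) ≈ 0.3693

0.3693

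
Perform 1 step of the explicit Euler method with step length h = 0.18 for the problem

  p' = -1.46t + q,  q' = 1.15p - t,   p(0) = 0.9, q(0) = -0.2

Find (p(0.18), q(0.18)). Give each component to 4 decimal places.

0.8640, -0.0137

Euler on (p,q): p_{n+1} = p_n + h·p', q_{n+1} = q_n + h·q'.
0.000000: (0.900000, -0.200000); f=(-0.200000, 1.035000) → (0.864000, -0.013700)
(p(0.18), q(0.18)) ≈ (0.8640, -0.0137)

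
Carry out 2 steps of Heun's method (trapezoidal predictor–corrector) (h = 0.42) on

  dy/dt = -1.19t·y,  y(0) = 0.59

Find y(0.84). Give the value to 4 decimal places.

Heun: k1 = f(t_n, y_n); k2 = f(t_n + h, y_n + h·k1); y_{n+1} = y_n + (h/2)·(k1 + k2).
t=0.000000, y=0.590000:
  k1 = f(0.000000, 0.590000) = 0.000000
  k2 = f(0.420000, 0.590000) = -0.294882
  y ← 0.590000 + (0.42/2)·(0.000000 + (-0.294882)) = 0.528075
t=0.420000, y=0.528075:
  k1 = f(0.420000, 0.528075) = -0.263932
  k2 = f(0.840000, 0.417223) = -0.417057
  y ← 0.528075 + (0.42/2)·(-0.263932 + (-0.417057)) = 0.385067
y(0.84) ≈ 0.3851

0.3851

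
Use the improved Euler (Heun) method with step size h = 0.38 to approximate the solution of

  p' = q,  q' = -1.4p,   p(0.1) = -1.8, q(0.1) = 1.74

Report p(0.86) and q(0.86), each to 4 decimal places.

0.0981, 2.7759

Heun on (p,q): k1 = f(s_n, state_n); k2 = f(s_n + h, state_n + h·k1); state_{n+1} = state_n + (h/2)·(k1 + k2).
0.100000: (-1.800000, 1.740000)
  k1 = (1.740000, 2.520000)
  predictor → (-1.138800, 2.697600)
  k2 = (2.697600, 1.594320)
  → (-0.956856, 2.521721)
0.480000: (-0.956856, 2.521721)
  k1 = (2.521721, 1.339598)
  predictor → (0.001398, 3.030768)
  k2 = (3.030768, -0.001957)
  → (0.098117, 2.775873)
(p(0.86), q(0.86)) ≈ (0.0981, 2.7759)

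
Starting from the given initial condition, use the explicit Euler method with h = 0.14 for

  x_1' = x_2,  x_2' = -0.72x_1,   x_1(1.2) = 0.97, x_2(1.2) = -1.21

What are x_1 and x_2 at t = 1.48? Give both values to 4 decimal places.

0.6175, -1.3885

Euler on (x_1,x_2): x_1_{n+1} = x_1_n + h·x_1', x_2_{n+1} = x_2_n + h·x_2'.
1.200000: (0.970000, -1.210000); f=(-1.210000, -0.698400) → (0.800600, -1.307776)
1.340000: (0.800600, -1.307776); f=(-1.307776, -0.576432) → (0.617511, -1.388476)
(x_1(1.48), x_2(1.48)) ≈ (0.6175, -1.3885)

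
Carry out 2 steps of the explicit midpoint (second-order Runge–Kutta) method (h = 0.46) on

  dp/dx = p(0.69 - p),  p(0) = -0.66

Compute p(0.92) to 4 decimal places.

-3.4556

Midpoint: k1 = f(x_n, p_n); k2 = f(x_n + h/2, p_n + (h/2)·k1); p_{n+1} = p_n + h·k2.
x=0.000000, p=-0.660000:
  k1 = f(0.000000, -0.660000) = -0.891000
  k2 = f(0.230000, -0.864930) = -1.344906
  p ← -0.660000 + 0.46·(-1.344906) = -1.278657
x=0.460000, p=-1.278657:
  k1 = f(0.460000, -1.278657) = -2.517236
  k2 = f(0.690000, -1.857621) = -4.732513
  p ← -1.278657 + 0.46·(-4.732513) = -3.455613
p(0.92) ≈ -3.4556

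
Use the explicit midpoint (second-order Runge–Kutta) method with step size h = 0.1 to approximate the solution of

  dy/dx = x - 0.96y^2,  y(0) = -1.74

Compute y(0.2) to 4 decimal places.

Midpoint: k1 = f(x_n, y_n); k2 = f(x_n + h/2, y_n + (h/2)·k1); y_{n+1} = y_n + h·k2.
x=0.000000, y=-1.740000:
  k1 = f(0.000000, -1.740000) = -2.906496
  k2 = f(0.050000, -1.885325) = -3.362272
  y ← -1.740000 + 0.1·(-3.362272) = -2.076227
x=0.100000, y=-2.076227:
  k1 = f(0.100000, -2.076227) = -4.038290
  k2 = f(0.150000, -2.278142) = -4.832332
  y ← -2.076227 + 0.1·(-4.832332) = -2.559460
y(0.2) ≈ -2.5595

-2.5595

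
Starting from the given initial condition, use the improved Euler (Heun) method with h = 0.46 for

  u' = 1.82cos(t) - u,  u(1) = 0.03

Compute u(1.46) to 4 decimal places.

Heun: k1 = f(t_n, u_n); k2 = f(t_n + h, u_n + h·k1); u_{n+1} = u_n + (h/2)·(k1 + k2).
t=1.000000, u=0.030000:
  k1 = f(1.000000, 0.030000) = 0.953350
  k2 = f(1.460000, 0.468541) = -0.267304
  u ← 0.030000 + (0.46/2)·(0.953350 + (-0.267304)) = 0.187791
u(1.46) ≈ 0.1878

0.1878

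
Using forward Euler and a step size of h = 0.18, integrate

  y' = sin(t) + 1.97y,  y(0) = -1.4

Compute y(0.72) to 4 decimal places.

Euler: y_{n+1} = y_n + h·f(t_n, y_n).
t=0.000000, y=-1.400000: f=-2.758000 → y ← -1.400000 + 0.18·(-2.758000) = -1.896440
t=0.180000, y=-1.896440: f=-3.556957 → y ← -1.896440 + 0.18·(-3.556957) = -2.536692
t=0.360000, y=-2.536692: f=-4.645010 → y ← -2.536692 + 0.18·(-4.645010) = -3.372794
t=0.540000, y=-3.372794: f=-6.130268 → y ← -3.372794 + 0.18·(-6.130268) = -4.476242
y(0.72) ≈ -4.4762

-4.4762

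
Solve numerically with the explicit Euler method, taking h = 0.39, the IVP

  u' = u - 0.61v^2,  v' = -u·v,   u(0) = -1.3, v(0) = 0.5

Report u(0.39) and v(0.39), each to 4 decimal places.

-1.8665, 0.7535

Euler on (u,v): u_{n+1} = u_n + h·u', v_{n+1} = v_n + h·v'.
0.000000: (-1.300000, 0.500000); f=(-1.452500, 0.650000) → (-1.866475, 0.753500)
(u(0.39), v(0.39)) ≈ (-1.8665, 0.7535)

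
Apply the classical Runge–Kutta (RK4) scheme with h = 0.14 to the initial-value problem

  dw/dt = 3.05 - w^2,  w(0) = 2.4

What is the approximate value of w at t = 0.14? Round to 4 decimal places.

RK4: k1 = f(t_n, w_n); k2 = f(t_n + h/2, w_n + (h/2)·k1); k3 = f(t_n + h/2, w_n + (h/2)·k2); k4 = f(t_n + h, w_n + h·k3); w_{n+1} = w_n + (h/6)·(k1 + 2k2 + 2k3 + k4).
t=0.000000, w=2.400000:
  k1 = f(0.000000, 2.400000) = -2.710000
  k2 = f(0.070000, 2.210300) = -1.835426
  k3 = f(0.070000, 2.271520) = -2.109804
  k4 = f(0.140000, 2.104627) = -1.379457
  w ← 2.400000 + (0.14/6)·(k1 + 2k2 + 2k3 + k4) = 2.120469
w(0.14) ≈ 2.1205

2.1205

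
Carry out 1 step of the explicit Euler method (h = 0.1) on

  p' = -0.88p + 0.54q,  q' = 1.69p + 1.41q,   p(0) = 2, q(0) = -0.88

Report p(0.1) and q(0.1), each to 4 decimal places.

1.7765, -0.6661

Euler on (p,q): p_{n+1} = p_n + h·p', q_{n+1} = q_n + h·q'.
0.000000: (2.000000, -0.880000); f=(-2.235200, 2.139200) → (1.776480, -0.666080)
(p(0.1), q(0.1)) ≈ (1.7765, -0.6661)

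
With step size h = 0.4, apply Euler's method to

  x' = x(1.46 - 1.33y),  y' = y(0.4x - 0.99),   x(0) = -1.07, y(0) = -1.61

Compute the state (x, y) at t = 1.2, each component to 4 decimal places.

-8.4377, 0.0276

Euler on (x,y): x_{n+1} = x_n + h·x', y_{n+1} = y_n + h·y'.
0.000000: (-1.070000, -1.610000); f=(-3.853391, 2.282980) → (-2.611356, -0.696808)
0.400000: (-2.611356, -0.696808); f=(-6.232667, 1.417686) → (-5.104423, -0.129734)
0.800000: (-5.104423, -0.129734); f=(-8.333205, 0.393323) → (-8.437705, 0.027595)
(x(1.2), y(1.2)) ≈ (-8.4377, 0.0276)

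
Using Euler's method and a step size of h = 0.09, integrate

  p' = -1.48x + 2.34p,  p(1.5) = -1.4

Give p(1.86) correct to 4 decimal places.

Euler: p_{n+1} = p_n + h·f(x_n, p_n).
x=1.500000, p=-1.400000: f=-5.496000 → p ← -1.400000 + 0.09·(-5.496000) = -1.894640
x=1.590000, p=-1.894640: f=-6.786658 → p ← -1.894640 + 0.09·(-6.786658) = -2.505439
x=1.680000, p=-2.505439: f=-8.349128 → p ← -2.505439 + 0.09·(-8.349128) = -3.256861
x=1.770000, p=-3.256861: f=-10.240654 → p ← -3.256861 + 0.09·(-10.240654) = -4.178520
p(1.86) ≈ -4.1785

-4.1785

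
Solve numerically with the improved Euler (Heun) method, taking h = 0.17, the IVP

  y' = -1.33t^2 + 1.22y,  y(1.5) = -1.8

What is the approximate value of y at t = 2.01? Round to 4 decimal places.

-6.1376

Heun: k1 = f(t_n, y_n); k2 = f(t_n + h, y_n + h·k1); y_{n+1} = y_n + (h/2)·(k1 + k2).
t=1.500000, y=-1.800000:
  k1 = f(1.500000, -1.800000) = -5.188500
  k2 = f(1.670000, -2.682045) = -6.981332
  y ← -1.800000 + (0.17/2)·(-5.188500 + (-6.981332)) = -2.834436
t=1.670000, y=-2.834436:
  k1 = f(1.670000, -2.834436) = -7.167249
  k2 = f(1.840000, -4.052868) = -9.447347
  y ← -2.834436 + (0.17/2)·(-7.167249 + (-9.447347)) = -4.246676
t=1.840000, y=-4.246676:
  k1 = f(1.840000, -4.246676) = -9.683793
  k2 = f(2.010000, -5.892921) = -12.562697
  y ← -4.246676 + (0.17/2)·(-9.683793 + (-12.562697)) = -6.137628
y(2.01) ≈ -6.1376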